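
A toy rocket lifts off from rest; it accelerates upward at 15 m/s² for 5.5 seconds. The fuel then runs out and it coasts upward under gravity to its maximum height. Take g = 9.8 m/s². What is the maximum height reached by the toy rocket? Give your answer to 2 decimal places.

Phase 1 (powered ascent): v₀ = 0 m/s, a = 15 m/s².
v = v₀ + at = 0 + (15)(5.5) = 82.5 m/s
Δx = v₀t + ½at² = 0·5.5 + 0.5·15·5.5² = 227 m

Phase 2 (coasting upward): v₀ = 82.5 m/s, a = -9.8 m/s².
v = v₀ + at → t = (0 − 82.5) / -9.8 = 8.42 s
v² = v₀² + 2aΔx → Δx = (0² − 82.5²)/(2·-9.8) = 347 m
Maximum height = 227 + 347 = 574 m

574.13 m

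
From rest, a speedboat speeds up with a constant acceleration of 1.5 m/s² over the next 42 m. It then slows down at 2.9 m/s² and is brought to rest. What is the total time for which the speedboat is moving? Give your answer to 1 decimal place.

Phase 1 (accelerating): v₀ = 0 m/s, a = 1.5 m/s².
v² = v₀² + 2aΔx = 0² + 2·1.5·42 = 126 → v = 11.2 m/s
t = (v − v₀)/a = (11.2 − 0)/1.5 = 7.48 s

Phase 2 (decelerating): v₀ = 11.2 m/s, a = -2.9 m/s².
v = v₀ + at → t = (0 − 11.2) / -2.9 = 3.87 s
v² = v₀² + 2aΔx → Δx = (0² − 11.2²)/(2·-2.9) = 21.7 m
Total time = 7.48 + 3.87 = 11.4 s

11.4 s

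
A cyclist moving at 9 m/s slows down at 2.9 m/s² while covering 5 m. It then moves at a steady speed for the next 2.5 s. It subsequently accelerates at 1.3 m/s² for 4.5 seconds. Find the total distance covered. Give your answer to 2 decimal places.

Phase 1 (decelerating): v₀ = 9.00 m/s, a = -2.9 m/s².
v² = v₀² + 2aΔx = 9.00² + 2·-2.9·5 = 52.0 → v = 7.21 m/s
t = (v − v₀)/a = (7.21 − 9.00)/-2.9 = 0.617 s

Phase 2 (constant speed): v₀ = 7.21 m/s, a = 0 m/s².
v = v₀ + at = 7.21 + (0)(2.5) = 7.21 m/s
Δx = v₀t + ½at² = 7.21·2.5 + 0.5·0·2.5² = 18.0 m

Phase 3 (accelerating): v₀ = 7.21 m/s, a = 1.3 m/s².
v = v₀ + at = 7.21 + (1.3)(4.5) = 13.1 m/s
Δx = v₀t + ½at² = 7.21·4.5 + 0.5·1.3·4.5² = 45.6 m
Total distance = 5.00 + 18.0 + 45.6 = 68.6 m

68.64 m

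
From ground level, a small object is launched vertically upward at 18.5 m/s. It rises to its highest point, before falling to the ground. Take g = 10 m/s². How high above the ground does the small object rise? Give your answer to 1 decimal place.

Phase 1 (rising): v₀ = 18.5 m/s, a = -10 m/s².
v = v₀ + at → t = (0 − 18.5) / -10 = 1.85 s
v² = v₀² + 2aΔx → Δx = (0² − 18.5²)/(2·-10) = 17.1 m
Maximum height = 17.1 m

17.1 m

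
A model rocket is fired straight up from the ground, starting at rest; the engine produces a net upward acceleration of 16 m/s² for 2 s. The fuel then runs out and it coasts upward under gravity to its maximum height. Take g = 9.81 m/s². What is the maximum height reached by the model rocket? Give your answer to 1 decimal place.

Phase 1 (powered ascent): v₀ = 0 m/s, a = 16 m/s².
v = v₀ + at = 0 + (16)(2) = 32.0 m/s
Δx = v₀t + ½at² = 0·2 + 0.5·16·2² = 32.0 m

Phase 2 (coasting upward): v₀ = 32.0 m/s, a = -9.81 m/s².
v = v₀ + at → t = (0 − 32.0) / -9.81 = 3.26 s
v² = v₀² + 2aΔx → Δx = (0² − 32.0²)/(2·-9.81) = 52.2 m
Maximum height = 32.0 + 52.2 = 84.2 m

84.2 m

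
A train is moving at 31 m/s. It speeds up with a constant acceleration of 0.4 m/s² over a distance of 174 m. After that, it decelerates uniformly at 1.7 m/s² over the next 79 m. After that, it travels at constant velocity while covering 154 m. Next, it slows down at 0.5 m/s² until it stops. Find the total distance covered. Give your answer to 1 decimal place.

Phase 1 (accelerating): v₀ = 31.0 m/s, a = 0.4 m/s².
v² = v₀² + 2aΔx = 31.0² + 2·0.4·174 = 1100 → v = 33.2 m/s
t = (v − v₀)/a = (33.2 − 31.0)/0.4 = 5.42 s

Phase 2 (decelerating): v₀ = 33.2 m/s, a = -1.7 m/s².
v² = v₀² + 2aΔx = 33.2² + 2·-1.7·79 = 832 → v = 28.8 m/s
t = (v − v₀)/a = (28.8 − 33.2)/-1.7 = 2.55 s

Phase 3 (constant speed): v₀ = 28.8 m/s, a = 0 m/s².
Constant speed: t = d/v = 154/28.8 = 5.34 s

Phase 4 (decelerating): v₀ = 28.8 m/s, a = -0.5 m/s².
v = v₀ + at → t = (0 − 28.8) / -0.5 = 57.7 s
v² = v₀² + 2aΔx → Δx = (0² − 28.8²)/(2·-0.5) = 832 m
Total distance = 174 + 79.0 + 154 + 832 = 1240 m

1238.6 m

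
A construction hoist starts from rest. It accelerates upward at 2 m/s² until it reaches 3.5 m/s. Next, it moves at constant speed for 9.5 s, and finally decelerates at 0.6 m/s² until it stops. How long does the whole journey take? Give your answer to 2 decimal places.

Phase 1 (accelerating): v₀ = 0 m/s, a = 2 m/s².
v = v₀ + at → t = (3.5 − 0) / 2 = 1.75 s
v² = v₀² + 2aΔx → Δx = (3.5² − 0²)/(2·2) = 3.06 m

Phase 2 (constant speed): v₀ = 3.50 m/s, a = 0 m/s².
v = v₀ + at = 3.50 + (0)(9.5) = 3.50 m/s
Δx = v₀t + ½at² = 3.50·9.5 + 0.5·0·9.5² = 33.2 m

Phase 3 (decelerating): v₀ = 3.50 m/s, a = -0.6 m/s².
v = v₀ + at → t = (0 − 3.50) / -0.6 = 5.83 s
v² = v₀² + 2aΔx → Δx = (0² − 3.50²)/(2·-0.6) = 10.2 m
Total time = 1.75 + 9.50 + 5.83 = 17.1 s

17.08 s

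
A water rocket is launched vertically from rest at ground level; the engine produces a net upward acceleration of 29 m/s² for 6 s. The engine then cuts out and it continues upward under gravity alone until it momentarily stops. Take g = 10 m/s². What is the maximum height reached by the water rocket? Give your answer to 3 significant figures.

Phase 1 (powered ascent): v₀ = 0 m/s, a = 29 m/s².
v = v₀ + at = 0 + (29)(6) = 174 m/s
Δx = v₀t + ½at² = 0·6 + 0.5·29·6² = 522 m

Phase 2 (coasting upward): v₀ = 174 m/s, a = -10 m/s².
v = v₀ + at → t = (0 − 174) / -10 = 17.4 s
v² = v₀² + 2aΔx → Δx = (0² − 174²)/(2·-10) = 1510 m
Maximum height = 522 + 1510 = 2040 m

2040 m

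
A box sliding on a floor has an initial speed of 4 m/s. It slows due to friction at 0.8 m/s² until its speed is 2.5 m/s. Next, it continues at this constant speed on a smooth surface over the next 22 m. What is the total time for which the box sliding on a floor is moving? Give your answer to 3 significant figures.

10.7 s

Phase 1 (decelerating): v₀ = 4.00 m/s, a = -0.8 m/s².
v = v₀ + at → t = (2.5 − 4.00) / -0.8 = 1.88 s
v² = v₀² + 2aΔx → Δx = (2.5² − 4.00²)/(2·-0.8) = 6.09 m

Phase 2 (constant speed): v₀ = 2.50 m/s, a = 0 m/s².
Constant speed: t = d/v = 22/2.50 = 8.80 s
Total time = 1.88 + 8.80 = 10.7 s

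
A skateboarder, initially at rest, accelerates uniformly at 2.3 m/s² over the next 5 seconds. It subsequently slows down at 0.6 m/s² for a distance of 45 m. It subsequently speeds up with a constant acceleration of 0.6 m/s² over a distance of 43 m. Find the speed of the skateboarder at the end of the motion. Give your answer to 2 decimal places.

11.40 m/s

Phase 1 (accelerating): v₀ = 0 m/s, a = 2.3 m/s².
v = v₀ + at = 0 + (2.3)(5) = 11.5 m/s
Δx = v₀t + ½at² = 0·5 + 0.5·2.3·5² = 28.8 m

Phase 2 (decelerating): v₀ = 11.5 m/s, a = -0.6 m/s².
v² = v₀² + 2aΔx = 11.5² + 2·-0.6·45 = 78.2 → v = 8.85 m/s
t = (v − v₀)/a = (8.85 − 11.5)/-0.6 = 4.42 s

Phase 3 (accelerating): v₀ = 8.85 m/s, a = 0.6 m/s².
v² = v₀² + 2aΔx = 8.85² + 2·0.6·43 = 130 → v = 11.4 m/s
t = (v − v₀)/a = (11.4 − 8.85)/0.6 = 4.25 s
Final speed = 11.4 m/s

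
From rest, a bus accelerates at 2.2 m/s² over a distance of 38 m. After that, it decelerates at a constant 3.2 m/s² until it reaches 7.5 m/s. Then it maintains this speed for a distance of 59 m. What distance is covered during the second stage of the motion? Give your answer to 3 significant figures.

17.3 m

Phase 1 (accelerating): v₀ = 0 m/s, a = 2.2 m/s².
v² = v₀² + 2aΔx = 0² + 2·2.2·38 = 167 → v = 12.9 m/s
t = (v − v₀)/a = (12.9 − 0)/2.2 = 5.88 s

Phase 2 (decelerating): v₀ = 12.9 m/s, a = -3.2 m/s².
v = v₀ + at → t = (7.5 − 12.9) / -3.2 = 1.70 s
v² = v₀² + 2aΔx → Δx = (7.5² − 12.9²)/(2·-3.2) = 17.3 m
Distance in phase 2 = 17.3 m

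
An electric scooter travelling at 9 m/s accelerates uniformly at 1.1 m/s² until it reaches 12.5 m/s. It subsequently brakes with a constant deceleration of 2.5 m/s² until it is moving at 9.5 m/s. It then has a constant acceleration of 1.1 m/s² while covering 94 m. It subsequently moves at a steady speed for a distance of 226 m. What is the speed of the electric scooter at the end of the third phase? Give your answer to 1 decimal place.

Phase 1 (accelerating): v₀ = 9.00 m/s, a = 1.1 m/s².
v = v₀ + at → t = (12.5 − 9.00) / 1.1 = 3.18 s
v² = v₀² + 2aΔx → Δx = (12.5² − 9.00²)/(2·1.1) = 34.2 m

Phase 2 (decelerating): v₀ = 12.5 m/s, a = -2.5 m/s².
v = v₀ + at → t = (9.5 − 12.5) / -2.5 = 1.20 s
v² = v₀² + 2aΔx → Δx = (9.5² − 12.5²)/(2·-2.5) = 13.2 m

Phase 3 (accelerating): v₀ = 9.50 m/s, a = 1.1 m/s².
v² = v₀² + 2aΔx = 9.50² + 2·1.1·94 = 297 → v = 17.2 m/s
t = (v − v₀)/a = (17.2 − 9.50)/1.1 = 7.03 s
Speed at end of phase 3 = 17.2 m/s

17.2 m/s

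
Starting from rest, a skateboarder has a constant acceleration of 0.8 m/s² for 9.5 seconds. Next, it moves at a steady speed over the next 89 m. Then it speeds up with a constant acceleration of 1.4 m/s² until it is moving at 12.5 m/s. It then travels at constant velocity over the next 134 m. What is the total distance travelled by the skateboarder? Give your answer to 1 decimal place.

Phase 1 (accelerating): v₀ = 0 m/s, a = 0.8 m/s².
v = v₀ + at = 0 + (0.8)(9.5) = 7.60 m/s
Δx = v₀t + ½at² = 0·9.5 + 0.5·0.8·9.5² = 36.1 m

Phase 2 (constant speed): v₀ = 7.60 m/s, a = 0 m/s².
Constant speed: t = d/v = 89/7.60 = 11.7 s

Phase 3 (accelerating): v₀ = 7.60 m/s, a = 1.4 m/s².
v = v₀ + at → t = (12.5 − 7.60) / 1.4 = 3.50 s
v² = v₀² + 2aΔx → Δx = (12.5² − 7.60²)/(2·1.4) = 35.2 m

Phase 4 (constant speed): v₀ = 12.5 m/s, a = 0 m/s².
Constant speed: t = d/v = 134/12.5 = 10.7 s
Total distance = 36.1 + 89.0 + 35.2 + 134 = 294 m

294.3 m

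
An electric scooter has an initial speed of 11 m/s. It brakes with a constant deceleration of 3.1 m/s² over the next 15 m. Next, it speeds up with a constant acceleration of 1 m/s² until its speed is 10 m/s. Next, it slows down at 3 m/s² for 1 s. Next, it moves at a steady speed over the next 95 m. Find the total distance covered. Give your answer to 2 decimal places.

Phase 1 (decelerating): v₀ = 11.0 m/s, a = -3.1 m/s².
v² = v₀² + 2aΔx = 11.0² + 2·-3.1·15 = 28.0 → v = 5.29 m/s
t = (v − v₀)/a = (5.29 − 11.0)/-3.1 = 1.84 s

Phase 2 (accelerating): v₀ = 5.29 m/s, a = 1 m/s².
v = v₀ + at → t = (10 − 5.29) / 1 = 4.71 s
v² = v₀² + 2aΔx → Δx = (10² − 5.29²)/(2·1) = 36.0 m

Phase 3 (decelerating): v₀ = 10.0 m/s, a = -3 m/s².
v = v₀ + at = 10.0 + (-3)(1) = 7.00 m/s
Δx = v₀t + ½at² = 10.0·1 + 0.5·-3·1² = 8.50 m

Phase 4 (constant speed): v₀ = 7.00 m/s, a = 0 m/s².
Constant speed: t = d/v = 95/7.00 = 13.6 s
Total distance = 15.0 + 36.0 + 8.50 + 95.0 = 154 m

154.50 m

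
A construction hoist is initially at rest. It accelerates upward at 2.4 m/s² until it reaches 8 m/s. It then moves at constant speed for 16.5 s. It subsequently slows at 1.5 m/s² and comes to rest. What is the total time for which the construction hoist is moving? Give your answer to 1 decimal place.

25.2 s

Phase 1 (accelerating): v₀ = 0 m/s, a = 2.4 m/s².
v = v₀ + at → t = (8 − 0) / 2.4 = 3.33 s
v² = v₀² + 2aΔx → Δx = (8² − 0²)/(2·2.4) = 13.3 m

Phase 2 (constant speed): v₀ = 8.00 m/s, a = 0 m/s².
v = v₀ + at = 8.00 + (0)(16.5) = 8.00 m/s
Δx = v₀t + ½at² = 8.00·16.5 + 0.5·0·16.5² = 132 m

Phase 3 (decelerating): v₀ = 8.00 m/s, a = -1.5 m/s².
v = v₀ + at → t = (0 − 8.00) / -1.5 = 5.33 s
v² = v₀² + 2aΔx → Δx = (0² − 8.00²)/(2·-1.5) = 21.3 m
Total time = 3.33 + 16.5 + 5.33 = 25.2 s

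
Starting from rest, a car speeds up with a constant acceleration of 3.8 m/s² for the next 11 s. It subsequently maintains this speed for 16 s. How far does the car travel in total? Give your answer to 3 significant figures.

Phase 1 (accelerating): v₀ = 0 m/s, a = 3.8 m/s².
v = v₀ + at = 0 + (3.8)(11) = 41.8 m/s
Δx = v₀t + ½at² = 0·11 + 0.5·3.8·11² = 230 m

Phase 2 (constant speed): v₀ = 41.8 m/s, a = 0 m/s².
v = v₀ + at = 41.8 + (0)(16) = 41.8 m/s
Δx = v₀t + ½at² = 41.8·16 + 0.5·0·16² = 669 m
Total distance = 230 + 669 = 899 m

899 m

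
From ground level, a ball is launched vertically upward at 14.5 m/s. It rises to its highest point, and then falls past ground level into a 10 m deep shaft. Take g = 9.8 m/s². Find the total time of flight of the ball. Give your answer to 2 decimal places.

Phase 1 (rising): v₀ = 14.5 m/s, a = -9.8 m/s².
v = v₀ + at → t = (0 − 14.5) / -9.8 = 1.48 s
v² = v₀² + 2aΔx → Δx = (0² − 14.5²)/(2·-9.8) = 10.7 m

Phase 2 (falling): v₀ = 0 m/s, a = -9.8 m/s².
Falls 20.7 m from rest: t = √(2·20.7/9.8) = 2.06 s; v = g·t = 20.2 m/s.
Total time = 1.48 + 2.06 = 3.54 s

3.54 s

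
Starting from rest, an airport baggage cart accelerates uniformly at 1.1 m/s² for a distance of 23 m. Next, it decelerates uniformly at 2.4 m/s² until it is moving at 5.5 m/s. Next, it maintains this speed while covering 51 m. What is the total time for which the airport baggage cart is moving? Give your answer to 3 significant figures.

Phase 1 (accelerating): v₀ = 0 m/s, a = 1.1 m/s².
v² = v₀² + 2aΔx = 0² + 2·1.1·23 = 50.6 → v = 7.11 m/s
t = (v − v₀)/a = (7.11 − 0)/1.1 = 6.47 s

Phase 2 (decelerating): v₀ = 7.11 m/s, a = -2.4 m/s².
v = v₀ + at → t = (5.5 − 7.11) / -2.4 = 0.672 s
v² = v₀² + 2aΔx → Δx = (5.5² − 7.11²)/(2·-2.4) = 4.24 m

Phase 3 (constant speed): v₀ = 5.50 m/s, a = 0 m/s².
Constant speed: t = d/v = 51/5.50 = 9.27 s
Total time = 6.47 + 0.672 + 9.27 = 16.4 s

16.4 s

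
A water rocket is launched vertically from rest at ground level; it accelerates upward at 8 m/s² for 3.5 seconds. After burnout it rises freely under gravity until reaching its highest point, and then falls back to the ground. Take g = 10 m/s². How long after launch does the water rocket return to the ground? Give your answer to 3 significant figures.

Phase 1 (powered ascent): v₀ = 0 m/s, a = 8 m/s².
v = v₀ + at = 0 + (8)(3.5) = 28.0 m/s
Δx = v₀t + ½at² = 0·3.5 + 0.5·8·3.5² = 49.0 m

Phase 2 (coasting upward): v₀ = 28.0 m/s, a = -10 m/s².
v = v₀ + at → t = (0 − 28.0) / -10 = 2.80 s
v² = v₀² + 2aΔx → Δx = (0² − 28.0²)/(2·-10) = 39.2 m

Phase 3 (free fall): v₀ = 0 m/s, a = -10 m/s².
Falls 88.2 m from rest: t = √(2·88.2/10) = 4.20 s; v = g·t = 42.0 m/s.
Total time = 3.50 + 2.80 + 4.20 = 10.5 s

10.5 s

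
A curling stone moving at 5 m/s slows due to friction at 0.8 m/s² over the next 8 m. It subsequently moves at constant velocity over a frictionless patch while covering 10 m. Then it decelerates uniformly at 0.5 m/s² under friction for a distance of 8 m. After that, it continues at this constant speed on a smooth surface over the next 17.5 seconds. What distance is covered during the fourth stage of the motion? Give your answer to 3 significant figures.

35.9 m

Phase 1 (decelerating): v₀ = 5.00 m/s, a = -0.8 m/s².
v² = v₀² + 2aΔx = 5.00² + 2·-0.8·8 = 12.2 → v = 3.49 m/s
t = (v − v₀)/a = (3.49 − 5.00)/-0.8 = 1.88 s

Phase 2 (constant speed): v₀ = 3.49 m/s, a = 0 m/s².
Constant speed: t = d/v = 10/3.49 = 2.86 s

Phase 3 (decelerating): v₀ = 3.49 m/s, a = -0.5 m/s².
v² = v₀² + 2aΔx = 3.49² + 2·-0.5·8 = 4.20 → v = 2.05 m/s
t = (v − v₀)/a = (2.05 − 3.49)/-0.5 = 2.89 s

Phase 4 (constant speed): v₀ = 2.05 m/s, a = 0 m/s².
v = v₀ + at = 2.05 + (0)(17.5) = 2.05 m/s
Δx = v₀t + ½at² = 2.05·17.5 + 0.5·0·17.5² = 35.9 m
Distance in phase 4 = 35.9 m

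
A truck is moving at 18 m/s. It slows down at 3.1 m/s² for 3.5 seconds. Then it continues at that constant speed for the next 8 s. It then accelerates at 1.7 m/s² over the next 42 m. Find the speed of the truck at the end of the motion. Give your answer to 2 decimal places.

13.93 m/s

Phase 1 (decelerating): v₀ = 18.0 m/s, a = -3.1 m/s².
v = v₀ + at = 18.0 + (-3.1)(3.5) = 7.15 m/s
Δx = v₀t + ½at² = 18.0·3.5 + 0.5·-3.1·3.5² = 44.0 m

Phase 2 (constant speed): v₀ = 7.15 m/s, a = 0 m/s².
v = v₀ + at = 7.15 + (0)(8) = 7.15 m/s
Δx = v₀t + ½at² = 7.15·8 + 0.5·0·8² = 57.2 m

Phase 3 (accelerating): v₀ = 7.15 m/s, a = 1.7 m/s².
v² = v₀² + 2aΔx = 7.15² + 2·1.7·42 = 194 → v = 13.9 m/s
t = (v − v₀)/a = (13.9 − 7.15)/1.7 = 3.99 s
Final speed = 13.9 m/s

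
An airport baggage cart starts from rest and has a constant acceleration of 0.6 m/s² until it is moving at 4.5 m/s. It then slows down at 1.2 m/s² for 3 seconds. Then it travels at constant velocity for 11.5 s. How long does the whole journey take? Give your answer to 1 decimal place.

Phase 1 (accelerating): v₀ = 0 m/s, a = 0.6 m/s².
v = v₀ + at → t = (4.5 − 0) / 0.6 = 7.50 s
v² = v₀² + 2aΔx → Δx = (4.5² − 0²)/(2·0.6) = 16.9 m

Phase 2 (decelerating): v₀ = 4.50 m/s, a = -1.2 m/s².
v = v₀ + at = 4.50 + (-1.2)(3) = 0.900 m/s
Δx = v₀t + ½at² = 4.50·3 + 0.5·-1.2·3² = 8.10 m

Phase 3 (constant speed): v₀ = 0.900 m/s, a = 0 m/s².
v = v₀ + at = 0.900 + (0)(11.5) = 0.900 m/s
Δx = v₀t + ½at² = 0.900·11.5 + 0.5·0·11.5² = 10.4 m
Total time = 7.50 + 3.00 + 11.5 = 22.0 s

22.0 s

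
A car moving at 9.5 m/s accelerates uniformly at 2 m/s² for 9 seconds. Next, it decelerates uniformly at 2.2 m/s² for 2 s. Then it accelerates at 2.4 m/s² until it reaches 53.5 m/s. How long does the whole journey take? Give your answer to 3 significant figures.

23.7 s

Phase 1 (accelerating): v₀ = 9.50 m/s, a = 2 m/s².
v = v₀ + at = 9.50 + (2)(9) = 27.5 m/s
Δx = v₀t + ½at² = 9.50·9 + 0.5·2·9² = 166 m

Phase 2 (decelerating): v₀ = 27.5 m/s, a = -2.2 m/s².
v = v₀ + at = 27.5 + (-2.2)(2) = 23.1 m/s
Δx = v₀t + ½at² = 27.5·2 + 0.5·-2.2·2² = 50.6 m

Phase 3 (accelerating): v₀ = 23.1 m/s, a = 2.4 m/s².
v = v₀ + at → t = (53.5 − 23.1) / 2.4 = 12.7 s
v² = v₀² + 2aΔx → Δx = (53.5² − 23.1²)/(2·2.4) = 485 m
Total time = 9.00 + 2.00 + 12.7 = 23.7 s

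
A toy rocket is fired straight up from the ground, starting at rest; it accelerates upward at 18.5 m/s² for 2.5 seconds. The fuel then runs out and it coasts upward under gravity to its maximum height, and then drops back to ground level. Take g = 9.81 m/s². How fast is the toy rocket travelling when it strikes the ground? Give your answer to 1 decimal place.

Phase 1 (powered ascent): v₀ = 0 m/s, a = 18.5 m/s².
v = v₀ + at = 0 + (18.5)(2.5) = 46.2 m/s
Δx = v₀t + ½at² = 0·2.5 + 0.5·18.5·2.5² = 57.8 m

Phase 2 (coasting upward): v₀ = 46.2 m/s, a = -9.81 m/s².
v = v₀ + at → t = (0 − 46.2) / -9.81 = 4.71 s
v² = v₀² + 2aΔx → Δx = (0² − 46.2²)/(2·-9.81) = 109 m

Phase 3 (free fall): v₀ = 0 m/s, a = -9.81 m/s².
Falls 167 m from rest: t = √(2·167/9.81) = 5.83 s; v = g·t = 57.2 m/s.
Impact speed = 57.2 m/s

57.2 m/s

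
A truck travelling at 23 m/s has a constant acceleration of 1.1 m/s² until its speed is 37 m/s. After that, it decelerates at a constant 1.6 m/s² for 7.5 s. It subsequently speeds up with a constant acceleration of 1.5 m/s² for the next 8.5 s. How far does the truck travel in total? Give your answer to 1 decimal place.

Phase 1 (accelerating): v₀ = 23.0 m/s, a = 1.1 m/s².
v = v₀ + at → t = (37 − 23.0) / 1.1 = 12.7 s
v² = v₀² + 2aΔx → Δx = (37² − 23.0²)/(2·1.1) = 382 m

Phase 2 (decelerating): v₀ = 37.0 m/s, a = -1.6 m/s².
v = v₀ + at = 37.0 + (-1.6)(7.5) = 25.0 m/s
Δx = v₀t + ½at² = 37.0·7.5 + 0.5·-1.6·7.5² = 232 m

Phase 3 (accelerating): v₀ = 25.0 m/s, a = 1.5 m/s².
v = v₀ + at = 25.0 + (1.5)(8.5) = 37.8 m/s
Δx = v₀t + ½at² = 25.0·8.5 + 0.5·1.5·8.5² = 267 m
Total distance = 382 + 232 + 267 = 881 m

881.0 m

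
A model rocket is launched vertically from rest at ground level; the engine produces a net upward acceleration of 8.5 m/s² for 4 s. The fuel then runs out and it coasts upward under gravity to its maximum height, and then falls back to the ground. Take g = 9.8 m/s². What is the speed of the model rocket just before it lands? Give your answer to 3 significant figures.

Phase 1 (powered ascent): v₀ = 0 m/s, a = 8.5 m/s².
v = v₀ + at = 0 + (8.5)(4) = 34.0 m/s
Δx = v₀t + ½at² = 0·4 + 0.5·8.5·4² = 68.0 m

Phase 2 (coasting upward): v₀ = 34.0 m/s, a = -9.8 m/s².
v = v₀ + at → t = (0 − 34.0) / -9.8 = 3.47 s
v² = v₀² + 2aΔx → Δx = (0² − 34.0²)/(2·-9.8) = 59.0 m

Phase 3 (free fall): v₀ = 0 m/s, a = -9.8 m/s².
Falls 127 m from rest: t = √(2·127/9.8) = 5.09 s; v = g·t = 49.9 m/s.
Impact speed = 49.9 m/s

49.9 m/s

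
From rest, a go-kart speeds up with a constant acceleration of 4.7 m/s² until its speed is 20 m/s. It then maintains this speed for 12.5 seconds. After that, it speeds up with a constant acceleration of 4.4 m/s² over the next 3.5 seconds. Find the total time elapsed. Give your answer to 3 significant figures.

20.3 s

Phase 1 (accelerating): v₀ = 0 m/s, a = 4.7 m/s².
v = v₀ + at → t = (20 − 0) / 4.7 = 4.26 s
v² = v₀² + 2aΔx → Δx = (20² − 0²)/(2·4.7) = 42.6 m

Phase 2 (constant speed): v₀ = 20.0 m/s, a = 0 m/s².
v = v₀ + at = 20.0 + (0)(12.5) = 20.0 m/s
Δx = v₀t + ½at² = 20.0·12.5 + 0.5·0·12.5² = 250 m

Phase 3 (accelerating): v₀ = 20.0 m/s, a = 4.4 m/s².
v = v₀ + at = 20.0 + (4.4)(3.5) = 35.4 m/s
Δx = v₀t + ½at² = 20.0·3.5 + 0.5·4.4·3.5² = 97.0 m
Total time = 4.26 + 12.5 + 3.50 = 20.3 s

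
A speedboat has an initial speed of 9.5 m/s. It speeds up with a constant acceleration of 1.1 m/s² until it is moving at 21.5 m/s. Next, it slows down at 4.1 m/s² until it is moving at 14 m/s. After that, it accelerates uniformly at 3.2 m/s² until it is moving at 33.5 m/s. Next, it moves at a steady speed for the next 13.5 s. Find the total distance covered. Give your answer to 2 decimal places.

Phase 1 (accelerating): v₀ = 9.50 m/s, a = 1.1 m/s².
v = v₀ + at → t = (21.5 − 9.50) / 1.1 = 10.9 s
v² = v₀² + 2aΔx → Δx = (21.5² − 9.50²)/(2·1.1) = 169 m

Phase 2 (decelerating): v₀ = 21.5 m/s, a = -4.1 m/s².
v = v₀ + at → t = (14 − 21.5) / -4.1 = 1.83 s
v² = v₀² + 2aΔx → Δx = (14² − 21.5²)/(2·-4.1) = 32.5 m

Phase 3 (accelerating): v₀ = 14.0 m/s, a = 3.2 m/s².
v = v₀ + at → t = (33.5 − 14.0) / 3.2 = 6.09 s
v² = v₀² + 2aΔx → Δx = (33.5² − 14.0²)/(2·3.2) = 145 m

Phase 4 (constant speed): v₀ = 33.5 m/s, a = 0 m/s².
v = v₀ + at = 33.5 + (0)(13.5) = 33.5 m/s
Δx = v₀t + ½at² = 33.5·13.5 + 0.5·0·13.5² = 452 m
Total distance = 169 + 32.5 + 145 + 452 = 799 m

798.54 m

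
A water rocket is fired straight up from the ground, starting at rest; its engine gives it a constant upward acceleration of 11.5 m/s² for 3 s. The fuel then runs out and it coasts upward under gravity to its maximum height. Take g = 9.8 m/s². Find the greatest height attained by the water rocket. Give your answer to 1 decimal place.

Phase 1 (powered ascent): v₀ = 0 m/s, a = 11.5 m/s².
v = v₀ + at = 0 + (11.5)(3) = 34.5 m/s
Δx = v₀t + ½at² = 0·3 + 0.5·11.5·3² = 51.8 m

Phase 2 (coasting upward): v₀ = 34.5 m/s, a = -9.8 m/s².
v = v₀ + at → t = (0 − 34.5) / -9.8 = 3.52 s
v² = v₀² + 2aΔx → Δx = (0² − 34.5²)/(2·-9.8) = 60.7 m
Maximum height = 51.8 + 60.7 = 112 m

112.5 m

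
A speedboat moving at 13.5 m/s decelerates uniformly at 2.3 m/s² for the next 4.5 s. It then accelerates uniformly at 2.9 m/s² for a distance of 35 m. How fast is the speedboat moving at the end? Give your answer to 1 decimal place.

14.6 m/s

Phase 1 (decelerating): v₀ = 13.5 m/s, a = -2.3 m/s².
v = v₀ + at = 13.5 + (-2.3)(4.5) = 3.15 m/s
Δx = v₀t + ½at² = 13.5·4.5 + 0.5·-2.3·4.5² = 37.5 m

Phase 2 (accelerating): v₀ = 3.15 m/s, a = 2.9 m/s².
v² = v₀² + 2aΔx = 3.15² + 2·2.9·35 = 213 → v = 14.6 m/s
t = (v − v₀)/a = (14.6 − 3.15)/2.9 = 3.95 s
Final speed = 14.6 m/s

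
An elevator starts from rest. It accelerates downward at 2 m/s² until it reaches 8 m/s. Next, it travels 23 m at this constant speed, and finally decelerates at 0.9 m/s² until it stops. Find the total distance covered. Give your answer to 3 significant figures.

74.6 m

Phase 1 (accelerating): v₀ = 0 m/s, a = 2 m/s².
v = v₀ + at → t = (8 − 0) / 2 = 4.00 s
v² = v₀² + 2aΔx → Δx = (8² − 0²)/(2·2) = 16.0 m

Phase 2 (constant speed): v₀ = 8.00 m/s, a = 0 m/s².
Constant speed: t = d/v = 23/8.00 = 2.88 s

Phase 3 (decelerating): v₀ = 8.00 m/s, a = -0.9 m/s².
v = v₀ + at → t = (0 − 8.00) / -0.9 = 8.89 s
v² = v₀² + 2aΔx → Δx = (0² − 8.00²)/(2·-0.9) = 35.6 m
Total distance = 16.0 + 23.0 + 35.6 = 74.6 m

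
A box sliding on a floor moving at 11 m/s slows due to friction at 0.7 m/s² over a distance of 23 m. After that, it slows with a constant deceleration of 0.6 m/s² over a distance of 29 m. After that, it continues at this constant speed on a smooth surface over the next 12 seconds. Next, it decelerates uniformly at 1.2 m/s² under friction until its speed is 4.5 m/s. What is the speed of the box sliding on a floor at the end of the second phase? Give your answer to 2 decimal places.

Phase 1 (decelerating): v₀ = 11.0 m/s, a = -0.7 m/s².
v² = v₀² + 2aΔx = 11.0² + 2·-0.7·23 = 88.8 → v = 9.42 m/s
t = (v − v₀)/a = (9.42 − 11.0)/-0.7 = 2.25 s

Phase 2 (decelerating): v₀ = 9.42 m/s, a = -0.6 m/s².
v² = v₀² + 2aΔx = 9.42² + 2·-0.6·29 = 54.0 → v = 7.35 m/s
t = (v − v₀)/a = (7.35 − 9.42)/-0.6 = 3.46 s
Speed at end of phase 2 = 7.35 m/s

7.35 m/s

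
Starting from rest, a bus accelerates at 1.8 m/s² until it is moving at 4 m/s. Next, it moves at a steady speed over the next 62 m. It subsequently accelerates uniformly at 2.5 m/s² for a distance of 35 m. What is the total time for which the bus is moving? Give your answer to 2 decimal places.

Phase 1 (accelerating): v₀ = 0 m/s, a = 1.8 m/s².
v = v₀ + at → t = (4 − 0) / 1.8 = 2.22 s
v² = v₀² + 2aΔx → Δx = (4² − 0²)/(2·1.8) = 4.44 m

Phase 2 (constant speed): v₀ = 4.00 m/s, a = 0 m/s².
Constant speed: t = d/v = 62/4.00 = 15.5 s

Phase 3 (accelerating): v₀ = 4.00 m/s, a = 2.5 m/s².
v² = v₀² + 2aΔx = 4.00² + 2·2.5·35 = 191 → v = 13.8 m/s
t = (v − v₀)/a = (13.8 − 4.00)/2.5 = 3.93 s
Total time = 2.22 + 15.5 + 3.93 = 21.7 s

21.65 s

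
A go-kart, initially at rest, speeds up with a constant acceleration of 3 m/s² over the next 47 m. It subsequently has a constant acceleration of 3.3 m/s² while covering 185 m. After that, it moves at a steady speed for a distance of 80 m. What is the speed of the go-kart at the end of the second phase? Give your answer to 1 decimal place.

38.8 m/s

Phase 1 (accelerating): v₀ = 0 m/s, a = 3 m/s².
v² = v₀² + 2aΔx = 0² + 2·3·47 = 282 → v = 16.8 m/s
t = (v − v₀)/a = (16.8 − 0)/3 = 5.60 s

Phase 2 (accelerating): v₀ = 16.8 m/s, a = 3.3 m/s².
v² = v₀² + 2aΔx = 16.8² + 2·3.3·185 = 1500 → v = 38.8 m/s
t = (v − v₀)/a = (38.8 − 16.8)/3.3 = 6.66 s
Speed at end of phase 2 = 38.8 m/s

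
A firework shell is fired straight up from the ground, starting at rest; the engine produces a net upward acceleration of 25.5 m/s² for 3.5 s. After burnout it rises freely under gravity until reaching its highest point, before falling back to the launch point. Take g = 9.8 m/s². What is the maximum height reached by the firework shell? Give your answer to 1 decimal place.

562.6 m

Phase 1 (powered ascent): v₀ = 0 m/s, a = 25.5 m/s².
v = v₀ + at = 0 + (25.5)(3.5) = 89.2 m/s
Δx = v₀t + ½at² = 0·3.5 + 0.5·25.5·3.5² = 156 m

Phase 2 (coasting upward): v₀ = 89.2 m/s, a = -9.8 m/s².
v = v₀ + at → t = (0 − 89.2) / -9.8 = 9.11 s
v² = v₀² + 2aΔx → Δx = (0² − 89.2²)/(2·-9.8) = 406 m
Maximum height = 156 + 406 = 563 m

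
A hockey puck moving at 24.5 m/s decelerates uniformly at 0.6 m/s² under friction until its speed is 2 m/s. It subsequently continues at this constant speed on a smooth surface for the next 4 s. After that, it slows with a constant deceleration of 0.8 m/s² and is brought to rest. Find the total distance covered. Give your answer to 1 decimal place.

Phase 1 (decelerating): v₀ = 24.5 m/s, a = -0.6 m/s².
v = v₀ + at → t = (2 − 24.5) / -0.6 = 37.5 s
v² = v₀² + 2aΔx → Δx = (2² − 24.5²)/(2·-0.6) = 497 m

Phase 2 (constant speed): v₀ = 2.00 m/s, a = 0 m/s².
v = v₀ + at = 2.00 + (0)(4) = 2.00 m/s
Δx = v₀t + ½at² = 2.00·4 + 0.5·0·4² = 8.00 m

Phase 3 (decelerating): v₀ = 2.00 m/s, a = -0.8 m/s².
v = v₀ + at → t = (0 − 2.00) / -0.8 = 2.50 s
v² = v₀² + 2aΔx → Δx = (0² − 2.00²)/(2·-0.8) = 2.50 m
Total distance = 497 + 8.00 + 2.50 = 507 m

507.4 m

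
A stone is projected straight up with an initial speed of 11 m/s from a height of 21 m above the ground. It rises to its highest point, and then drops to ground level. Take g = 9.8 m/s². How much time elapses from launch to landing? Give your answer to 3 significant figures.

Phase 1 (rising): v₀ = 11.0 m/s, a = -9.8 m/s².
v = v₀ + at → t = (0 − 11.0) / -9.8 = 1.12 s
v² = v₀² + 2aΔx → Δx = (0² − 11.0²)/(2·-9.8) = 6.17 m

Phase 2 (falling): v₀ = 0 m/s, a = -9.8 m/s².
Falls 27.2 m from rest: t = √(2·27.2/9.8) = 2.35 s; v = g·t = 23.1 m/s.
Total time = 1.12 + 2.35 = 3.48 s

3.48 s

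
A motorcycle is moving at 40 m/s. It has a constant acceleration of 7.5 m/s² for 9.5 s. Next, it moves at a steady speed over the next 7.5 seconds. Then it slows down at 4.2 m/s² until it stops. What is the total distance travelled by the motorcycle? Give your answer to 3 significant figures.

Phase 1 (accelerating): v₀ = 40.0 m/s, a = 7.5 m/s².
v = v₀ + at = 40.0 + (7.5)(9.5) = 111 m/s
Δx = v₀t + ½at² = 40.0·9.5 + 0.5·7.5·9.5² = 718 m

Phase 2 (constant speed): v₀ = 111 m/s, a = 0 m/s².
v = v₀ + at = 111 + (0)(7.5) = 111 m/s
Δx = v₀t + ½at² = 111·7.5 + 0.5·0·7.5² = 834 m

Phase 3 (decelerating): v₀ = 111 m/s, a = -4.2 m/s².
v = v₀ + at → t = (0 − 111) / -4.2 = 26.5 s
v² = v₀² + 2aΔx → Δx = (0² − 111²)/(2·-4.2) = 1470 m
Total distance = 718 + 834 + 1470 = 3030 m

3030 m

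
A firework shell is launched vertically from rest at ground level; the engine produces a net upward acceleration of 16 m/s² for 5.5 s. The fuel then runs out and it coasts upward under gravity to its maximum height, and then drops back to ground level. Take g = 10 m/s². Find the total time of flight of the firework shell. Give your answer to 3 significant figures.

Phase 1 (powered ascent): v₀ = 0 m/s, a = 16 m/s².
v = v₀ + at = 0 + (16)(5.5) = 88.0 m/s
Δx = v₀t + ½at² = 0·5.5 + 0.5·16·5.5² = 242 m

Phase 2 (coasting upward): v₀ = 88.0 m/s, a = -10 m/s².
v = v₀ + at → t = (0 − 88.0) / -10 = 8.80 s
v² = v₀² + 2aΔx → Δx = (0² − 88.0²)/(2·-10) = 387 m

Phase 3 (free fall): v₀ = 0 m/s, a = -10 m/s².
Falls 629 m from rest: t = √(2·629/10) = 11.2 s; v = g·t = 112 m/s.
Total time = 5.50 + 8.80 + 11.2 = 25.5 s

25.5 s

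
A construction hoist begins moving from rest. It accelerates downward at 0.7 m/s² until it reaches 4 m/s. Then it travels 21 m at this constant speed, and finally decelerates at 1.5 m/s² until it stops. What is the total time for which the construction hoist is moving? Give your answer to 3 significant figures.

Phase 1 (accelerating): v₀ = 0 m/s, a = 0.7 m/s².
v = v₀ + at → t = (4 − 0) / 0.7 = 5.71 s
v² = v₀² + 2aΔx → Δx = (4² − 0²)/(2·0.7) = 11.4 m

Phase 2 (constant speed): v₀ = 4.00 m/s, a = 0 m/s².
Constant speed: t = d/v = 21/4.00 = 5.25 s

Phase 3 (decelerating): v₀ = 4.00 m/s, a = -1.5 m/s².
v = v₀ + at → t = (0 − 4.00) / -1.5 = 2.67 s
v² = v₀² + 2aΔx → Δx = (0² − 4.00²)/(2·-1.5) = 5.33 m
Total time = 5.71 + 5.25 + 2.67 = 13.6 s

13.6 s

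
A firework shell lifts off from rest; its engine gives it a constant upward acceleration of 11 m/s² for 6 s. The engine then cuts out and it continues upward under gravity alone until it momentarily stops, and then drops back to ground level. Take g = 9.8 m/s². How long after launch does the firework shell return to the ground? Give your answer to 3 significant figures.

Phase 1 (powered ascent): v₀ = 0 m/s, a = 11 m/s².
v = v₀ + at = 0 + (11)(6) = 66.0 m/s
Δx = v₀t + ½at² = 0·6 + 0.5·11·6² = 198 m

Phase 2 (coasting upward): v₀ = 66.0 m/s, a = -9.8 m/s².
v = v₀ + at → t = (0 − 66.0) / -9.8 = 6.73 s
v² = v₀² + 2aΔx → Δx = (0² − 66.0²)/(2·-9.8) = 222 m

Phase 3 (free fall): v₀ = 0 m/s, a = -9.8 m/s².
Falls 420 m from rest: t = √(2·420/9.8) = 9.26 s; v = g·t = 90.8 m/s.
Total time = 6.00 + 6.73 + 9.26 = 22.0 s

22.0 s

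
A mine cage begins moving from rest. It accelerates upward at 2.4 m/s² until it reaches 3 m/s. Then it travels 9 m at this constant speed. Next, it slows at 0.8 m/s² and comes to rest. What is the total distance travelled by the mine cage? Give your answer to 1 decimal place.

Phase 1 (accelerating): v₀ = 0 m/s, a = 2.4 m/s².
v = v₀ + at → t = (3 − 0) / 2.4 = 1.25 s
v² = v₀² + 2aΔx → Δx = (3² − 0²)/(2·2.4) = 1.88 m

Phase 2 (constant speed): v₀ = 3.00 m/s, a = 0 m/s².
Constant speed: t = d/v = 9/3.00 = 3.00 s

Phase 3 (decelerating): v₀ = 3.00 m/s, a = -0.8 m/s².
v = v₀ + at → t = (0 − 3.00) / -0.8 = 3.75 s
v² = v₀² + 2aΔx → Δx = (0² − 3.00²)/(2·-0.8) = 5.62 m
Total distance = 1.88 + 9.00 + 5.62 = 16.5 m

16.5 m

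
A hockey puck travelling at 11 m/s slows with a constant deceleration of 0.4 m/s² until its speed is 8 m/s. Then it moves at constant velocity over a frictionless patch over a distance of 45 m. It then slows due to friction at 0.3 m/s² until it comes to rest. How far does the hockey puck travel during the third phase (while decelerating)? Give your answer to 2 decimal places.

106.67 m

Phase 1 (decelerating): v₀ = 11.0 m/s, a = -0.4 m/s².
v = v₀ + at → t = (8 − 11.0) / -0.4 = 7.50 s
v² = v₀² + 2aΔx → Δx = (8² − 11.0²)/(2·-0.4) = 71.2 m

Phase 2 (constant speed): v₀ = 8.00 m/s, a = 0 m/s².
Constant speed: t = d/v = 45/8.00 = 5.62 s

Phase 3 (decelerating): v₀ = 8.00 m/s, a = -0.3 m/s².
v = v₀ + at → t = (0 − 8.00) / -0.3 = 26.7 s
v² = v₀² + 2aΔx → Δx = (0² − 8.00²)/(2·-0.3) = 107 m
Distance in phase 3 = 107 m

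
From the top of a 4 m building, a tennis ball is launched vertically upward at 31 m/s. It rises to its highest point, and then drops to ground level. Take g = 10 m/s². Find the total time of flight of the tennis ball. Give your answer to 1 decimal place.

6.3 s

Phase 1 (rising): v₀ = 31.0 m/s, a = -10 m/s².
v = v₀ + at → t = (0 − 31.0) / -10 = 3.10 s
v² = v₀² + 2aΔx → Δx = (0² − 31.0²)/(2·-10) = 48.0 m

Phase 2 (falling): v₀ = 0 m/s, a = -10 m/s².
Falls 52.0 m from rest: t = √(2·52.0/10) = 3.23 s; v = g·t = 32.3 m/s.
Total time = 3.10 + 3.23 = 6.33 s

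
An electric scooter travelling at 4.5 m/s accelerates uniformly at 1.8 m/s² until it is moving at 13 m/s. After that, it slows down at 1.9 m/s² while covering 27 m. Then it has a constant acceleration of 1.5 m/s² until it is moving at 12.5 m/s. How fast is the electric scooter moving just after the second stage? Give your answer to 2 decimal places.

Phase 1 (accelerating): v₀ = 4.50 m/s, a = 1.8 m/s².
v = v₀ + at → t = (13 − 4.50) / 1.8 = 4.72 s
v² = v₀² + 2aΔx → Δx = (13² − 4.50²)/(2·1.8) = 41.3 m

Phase 2 (decelerating): v₀ = 13.0 m/s, a = -1.9 m/s².
v² = v₀² + 2aΔx = 13.0² + 2·-1.9·27 = 66.4 → v = 8.15 m/s
t = (v − v₀)/a = (8.15 − 13.0)/-1.9 = 2.55 s
Speed at end of phase 2 = 8.15 m/s

8.15 m/s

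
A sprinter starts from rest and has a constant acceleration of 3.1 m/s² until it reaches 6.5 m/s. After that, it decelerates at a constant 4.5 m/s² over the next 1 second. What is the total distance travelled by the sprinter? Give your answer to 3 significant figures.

11.1 m

Phase 1 (accelerating): v₀ = 0 m/s, a = 3.1 m/s².
v = v₀ + at → t = (6.5 − 0) / 3.1 = 2.10 s
v² = v₀² + 2aΔx → Δx = (6.5² − 0²)/(2·3.1) = 6.81 m

Phase 2 (decelerating): v₀ = 6.50 m/s, a = -4.5 m/s².
v = v₀ + at = 6.50 + (-4.5)(1) = 2.00 m/s
Δx = v₀t + ½at² = 6.50·1 + 0.5·-4.5·1² = 4.25 m
Total distance = 6.81 + 4.25 = 11.1 m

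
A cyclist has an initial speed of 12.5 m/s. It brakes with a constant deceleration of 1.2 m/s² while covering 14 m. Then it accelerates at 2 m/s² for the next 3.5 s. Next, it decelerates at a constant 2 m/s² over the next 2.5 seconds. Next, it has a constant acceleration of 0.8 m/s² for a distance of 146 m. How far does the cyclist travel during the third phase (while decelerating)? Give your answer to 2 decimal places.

Phase 1 (decelerating): v₀ = 12.5 m/s, a = -1.2 m/s².
v² = v₀² + 2aΔx = 12.5² + 2·-1.2·14 = 123 → v = 11.1 m/s
t = (v − v₀)/a = (11.1 − 12.5)/-1.2 = 1.19 s

Phase 2 (accelerating): v₀ = 11.1 m/s, a = 2 m/s².
v = v₀ + at = 11.1 + (2)(3.5) = 18.1 m/s
Δx = v₀t + ½at² = 11.1·3.5 + 0.5·2·3.5² = 51.0 m

Phase 3 (decelerating): v₀ = 18.1 m/s, a = -2 m/s².
v = v₀ + at = 18.1 + (-2)(2.5) = 13.1 m/s
Δx = v₀t + ½at² = 18.1·2.5 + 0.5·-2·2.5² = 38.9 m
Distance in phase 3 = 38.9 m

38.94 m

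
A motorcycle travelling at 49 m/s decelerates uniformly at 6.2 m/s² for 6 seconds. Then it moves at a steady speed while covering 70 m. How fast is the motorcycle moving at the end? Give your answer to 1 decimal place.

Phase 1 (decelerating): v₀ = 49.0 m/s, a = -6.2 m/s².
v = v₀ + at = 49.0 + (-6.2)(6) = 11.8 m/s
Δx = v₀t + ½at² = 49.0·6 + 0.5·-6.2·6² = 182 m

Phase 2 (constant speed): v₀ = 11.8 m/s, a = 0 m/s².
Constant speed: t = d/v = 70/11.8 = 5.93 s
Final speed = 11.8 m/s

11.8 m/s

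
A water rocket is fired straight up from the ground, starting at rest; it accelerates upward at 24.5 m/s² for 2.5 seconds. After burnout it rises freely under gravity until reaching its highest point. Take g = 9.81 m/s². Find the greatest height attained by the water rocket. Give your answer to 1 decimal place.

Phase 1 (powered ascent): v₀ = 0 m/s, a = 24.5 m/s².
v = v₀ + at = 0 + (24.5)(2.5) = 61.2 m/s
Δx = v₀t + ½at² = 0·2.5 + 0.5·24.5·2.5² = 76.6 m

Phase 2 (coasting upward): v₀ = 61.2 m/s, a = -9.81 m/s².
v = v₀ + at → t = (0 − 61.2) / -9.81 = 6.24 s
v² = v₀² + 2aΔx → Δx = (0² − 61.2²)/(2·-9.81) = 191 m
Maximum height = 76.6 + 191 = 268 m

267.8 m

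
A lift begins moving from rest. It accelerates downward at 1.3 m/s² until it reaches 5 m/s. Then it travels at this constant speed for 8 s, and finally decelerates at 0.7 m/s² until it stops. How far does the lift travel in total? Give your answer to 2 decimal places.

67.47 m

Phase 1 (accelerating): v₀ = 0 m/s, a = 1.3 m/s².
v = v₀ + at → t = (5 − 0) / 1.3 = 3.85 s
v² = v₀² + 2aΔx → Δx = (5² − 0²)/(2·1.3) = 9.62 m

Phase 2 (constant speed): v₀ = 5.00 m/s, a = 0 m/s².
v = v₀ + at = 5.00 + (0)(8) = 5.00 m/s
Δx = v₀t + ½at² = 5.00·8 + 0.5·0·8² = 40.0 m

Phase 3 (decelerating): v₀ = 5.00 m/s, a = -0.7 m/s².
v = v₀ + at → t = (0 − 5.00) / -0.7 = 7.14 s
v² = v₀² + 2aΔx → Δx = (0² − 5.00²)/(2·-0.7) = 17.9 m
Total distance = 9.62 + 40.0 + 17.9 = 67.5 m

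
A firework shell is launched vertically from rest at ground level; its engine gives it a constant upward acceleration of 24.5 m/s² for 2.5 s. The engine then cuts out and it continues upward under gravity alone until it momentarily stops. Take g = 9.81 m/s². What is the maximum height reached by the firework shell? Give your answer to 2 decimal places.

Phase 1 (powered ascent): v₀ = 0 m/s, a = 24.5 m/s².
v = v₀ + at = 0 + (24.5)(2.5) = 61.2 m/s
Δx = v₀t + ½at² = 0·2.5 + 0.5·24.5·2.5² = 76.6 m

Phase 2 (coasting upward): v₀ = 61.2 m/s, a = -9.81 m/s².
v = v₀ + at → t = (0 − 61.2) / -9.81 = 6.24 s
v² = v₀² + 2aΔx → Δx = (0² − 61.2²)/(2·-9.81) = 191 m
Maximum height = 76.6 + 191 = 268 m

267.77 m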